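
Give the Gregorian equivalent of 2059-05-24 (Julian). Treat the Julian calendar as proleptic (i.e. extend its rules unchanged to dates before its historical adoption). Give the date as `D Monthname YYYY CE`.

At this point the Julian calendar is 13 days behind the Gregorian.
24 May 2059 Julian + 13 days → 6 June 2059 Gregorian.

6 June 2059 CE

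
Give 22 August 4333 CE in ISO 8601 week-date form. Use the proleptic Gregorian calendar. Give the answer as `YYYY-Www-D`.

The weekday is Tuesday (ISO weekday 2).
That Tuesday belongs to ISO week 34 of ISO year 4333.

4333-W34-2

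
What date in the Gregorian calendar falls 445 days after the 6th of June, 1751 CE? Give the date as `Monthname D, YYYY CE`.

August 24, 1752 CE

JDN of the 6th of June, 1751 CE = 2360756.
2360756 + 445 = 2361201.
JDN 2361201 in the Gregorian calendar is August 24, 1752 CE.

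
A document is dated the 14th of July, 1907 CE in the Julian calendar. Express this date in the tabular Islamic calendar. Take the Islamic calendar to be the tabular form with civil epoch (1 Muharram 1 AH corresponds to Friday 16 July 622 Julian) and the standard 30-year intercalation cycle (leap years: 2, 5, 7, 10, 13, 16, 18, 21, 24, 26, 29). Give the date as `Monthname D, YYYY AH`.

Julian Day Number of the source date = 2417784.
Converting JDN 2417784 to the tabular Islamic calendar gives 16 Jumada al-Thani 1325 AH.

Jumada al-Thani 16, 1325 AH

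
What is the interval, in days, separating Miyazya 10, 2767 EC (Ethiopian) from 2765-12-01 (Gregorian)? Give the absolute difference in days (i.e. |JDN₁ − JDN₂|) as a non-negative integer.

First date → JDN 2734721; second date → JDN 2731290.
The interval is |2734721 − 2731290| = 3431 days.

3431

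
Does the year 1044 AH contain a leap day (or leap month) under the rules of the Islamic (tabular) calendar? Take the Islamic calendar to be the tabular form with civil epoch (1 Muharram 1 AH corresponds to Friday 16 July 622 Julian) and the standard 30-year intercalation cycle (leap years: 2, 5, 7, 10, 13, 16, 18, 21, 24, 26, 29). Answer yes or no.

Year 1044 AH is year 24 of its 30-year cycle; leap positions are 2, 5, 7, 10, 13, 16, 18, 21, 24, 26, 29, so it is a leap year (355 days).

yes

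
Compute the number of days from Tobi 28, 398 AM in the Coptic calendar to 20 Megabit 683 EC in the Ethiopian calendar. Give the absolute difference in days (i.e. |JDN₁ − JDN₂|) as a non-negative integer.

First date → JDN 1970181; second date → JDN 1973520.
The interval is |1970181 − 1973520| = 3339 days.

3339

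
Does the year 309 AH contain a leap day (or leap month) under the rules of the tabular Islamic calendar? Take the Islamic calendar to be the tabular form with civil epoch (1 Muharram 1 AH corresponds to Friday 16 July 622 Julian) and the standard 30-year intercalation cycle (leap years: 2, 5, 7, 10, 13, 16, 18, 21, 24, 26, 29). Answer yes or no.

Year 309 AH is year 9 of its 30-year cycle; leap positions are 2, 5, 7, 10, 13, 16, 18, 21, 24, 26, 29, so it is a common year (354 days).

no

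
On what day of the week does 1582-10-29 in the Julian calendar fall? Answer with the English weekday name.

Monday

Equivalently 8 November 1582 Gregorian, JDN 2299185.
2299185 ≡ 0 (mod 7); counting from Monday = 0 gives Monday.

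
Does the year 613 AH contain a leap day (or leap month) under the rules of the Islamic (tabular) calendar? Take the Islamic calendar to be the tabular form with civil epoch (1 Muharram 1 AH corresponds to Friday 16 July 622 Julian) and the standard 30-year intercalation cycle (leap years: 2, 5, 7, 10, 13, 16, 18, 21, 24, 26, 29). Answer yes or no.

Year 613 AH is year 13 of its 30-year cycle; leap positions are 2, 5, 7, 10, 13, 16, 18, 21, 24, 26, 29, so it is a leap year (355 days).

yes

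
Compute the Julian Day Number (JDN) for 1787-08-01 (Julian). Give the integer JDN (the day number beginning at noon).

In the Gregorian calendar the same day is 12 August 1787.
JDN 2400001 is 17 November 1858 CE (Gregorian), MJD 0; the target day is −26029 days from there, so JDN = 2373972.

2373972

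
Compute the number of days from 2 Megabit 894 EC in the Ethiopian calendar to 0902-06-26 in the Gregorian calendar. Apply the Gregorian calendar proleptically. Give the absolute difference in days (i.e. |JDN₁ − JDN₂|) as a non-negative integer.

115

First date → JDN 2050570; second date → JDN 2050685.
The interval is |2050570 − 2050685| = 115 days.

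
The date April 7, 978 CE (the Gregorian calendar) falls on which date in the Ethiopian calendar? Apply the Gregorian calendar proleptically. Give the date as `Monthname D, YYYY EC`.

Miyazya 7, 970 EC

Julian Day Number of the source date = 2078364.
Converting JDN 2078364 to the Ethiopian calendar gives 7 Miyazya 970 EC.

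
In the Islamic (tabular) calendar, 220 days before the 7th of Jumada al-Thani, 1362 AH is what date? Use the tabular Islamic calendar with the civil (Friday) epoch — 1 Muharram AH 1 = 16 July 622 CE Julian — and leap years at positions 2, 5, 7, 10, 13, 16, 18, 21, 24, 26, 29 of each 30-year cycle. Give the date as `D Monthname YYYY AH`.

The starting date is JDN 2430887; 2430887 − 220 = 2430667.
JDN 2430667 corresponds to 23 Shawwal 1361 AH.

23 Shawwal 1361 AH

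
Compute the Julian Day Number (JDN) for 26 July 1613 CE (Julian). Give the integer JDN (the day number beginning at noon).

Equivalently 5 August 1613 (Gregorian).
JDN 2400001 is 17 November 1858 CE (Gregorian), MJD 0; the target day is −89588 days from there, so JDN = 2310413.

2310413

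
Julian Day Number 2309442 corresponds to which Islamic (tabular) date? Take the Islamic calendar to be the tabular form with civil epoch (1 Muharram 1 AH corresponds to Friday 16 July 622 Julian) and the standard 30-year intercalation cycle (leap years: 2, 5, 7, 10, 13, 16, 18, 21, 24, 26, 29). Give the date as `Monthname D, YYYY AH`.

Ramadan 22, 1019 AH

JDN 2309442 is 8 December 1610 in the Gregorian calendar.
In the tabular Islamic calendar that day is Ramadan 22, 1019 AH.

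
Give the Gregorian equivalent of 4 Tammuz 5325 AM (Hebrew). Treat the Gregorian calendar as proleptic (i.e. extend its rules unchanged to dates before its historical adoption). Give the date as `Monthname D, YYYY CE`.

June 13, 1565 CE

Julian Day Number of the source date = 2292828.
Converting JDN 2292828 to the Gregorian calendar gives 13 June 1565 CE.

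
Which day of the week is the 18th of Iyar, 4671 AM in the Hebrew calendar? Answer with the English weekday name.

Friday

This is JDN 2053909 (24 April 911 Gregorian).
Since JDN mod 7 = 4 (0 = Monday), the day is Friday.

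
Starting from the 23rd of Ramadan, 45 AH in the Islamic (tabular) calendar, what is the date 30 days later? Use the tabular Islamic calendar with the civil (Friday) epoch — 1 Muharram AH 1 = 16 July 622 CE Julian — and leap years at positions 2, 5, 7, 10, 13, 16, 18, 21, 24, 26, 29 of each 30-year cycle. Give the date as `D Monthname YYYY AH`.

23 Shawwal 45 AH

JDN of the 23rd of Ramadan, 45 AH = 1964290.
1964290 + 30 = 1964320.
JDN 1964320 in the tabular Islamic calendar is 23 Shawwal 45 AH.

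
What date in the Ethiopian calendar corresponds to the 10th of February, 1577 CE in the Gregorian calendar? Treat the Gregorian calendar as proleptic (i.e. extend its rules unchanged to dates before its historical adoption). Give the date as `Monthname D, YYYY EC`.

Both dates share Julian Day Number 2297088; in the Ethiopian calendar that is 6 Yekatit 1569 EC.

Yekatit 6, 1569 EC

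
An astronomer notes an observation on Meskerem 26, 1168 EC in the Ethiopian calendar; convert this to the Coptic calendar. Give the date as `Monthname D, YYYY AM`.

Both dates share Julian Day Number 2150493; in the Coptic calendar that is 26 Thout 892 AM.

Thout 26, 892 AM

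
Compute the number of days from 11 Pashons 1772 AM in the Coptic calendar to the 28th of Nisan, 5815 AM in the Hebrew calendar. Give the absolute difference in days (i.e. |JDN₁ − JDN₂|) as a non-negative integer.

389

First date → JDN 2472138; second date → JDN 2471749.
The interval is |2472138 − 2471749| = 389 days.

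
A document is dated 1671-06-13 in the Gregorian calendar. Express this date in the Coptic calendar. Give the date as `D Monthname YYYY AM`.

Julian Day Number of the source date = 2331544.
Converting JDN 2331544 to the Coptic calendar gives 9 Paoni 1387 AM.

9 Paoni 1387 AM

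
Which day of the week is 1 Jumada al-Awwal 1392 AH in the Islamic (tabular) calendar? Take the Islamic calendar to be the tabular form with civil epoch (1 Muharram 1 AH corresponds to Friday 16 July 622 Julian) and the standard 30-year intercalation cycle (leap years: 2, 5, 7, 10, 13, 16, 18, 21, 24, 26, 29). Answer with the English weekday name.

Tuesday

This is JDN 2441482 (13 June 1972 Gregorian).
Since JDN mod 7 = 1 (0 = Monday), the day is Tuesday.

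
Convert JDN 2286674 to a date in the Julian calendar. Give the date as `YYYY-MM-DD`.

JDN 2286674 is 7 August 1548 in the proleptic Gregorian calendar.
In the Julian calendar that day is 1548-07-28.

1548-07-28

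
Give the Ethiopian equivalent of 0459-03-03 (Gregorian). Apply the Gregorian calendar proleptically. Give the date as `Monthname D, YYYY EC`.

Julian Day Number of the source date = 1888768.
Converting JDN 1888768 to the Ethiopian calendar gives 6 Megabit 451 EC.

Megabit 6, 451 EC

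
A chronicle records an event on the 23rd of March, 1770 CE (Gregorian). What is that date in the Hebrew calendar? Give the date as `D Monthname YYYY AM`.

26 Adar 5530 AM

Julian Day Number of the source date = 2367621.
Converting JDN 2367621 to the Hebrew calendar gives 26 Adar 5530 AM.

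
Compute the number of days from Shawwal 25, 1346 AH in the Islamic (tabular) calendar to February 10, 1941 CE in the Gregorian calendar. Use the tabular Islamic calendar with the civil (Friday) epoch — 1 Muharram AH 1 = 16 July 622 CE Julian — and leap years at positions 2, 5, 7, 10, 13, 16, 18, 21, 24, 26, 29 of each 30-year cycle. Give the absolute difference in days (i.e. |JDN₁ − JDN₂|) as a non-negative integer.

First date → JDN 2425353; second date → JDN 2430036.
The interval is |2425353 − 2430036| = 4683 days.

4683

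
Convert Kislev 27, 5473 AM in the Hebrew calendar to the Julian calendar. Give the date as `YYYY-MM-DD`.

1712-12-15

The source date corresponds to 26 December 1712 in the Gregorian calendar (JDN 2346715).
That day falls on 15 December 1712 CE in the Julian calendar.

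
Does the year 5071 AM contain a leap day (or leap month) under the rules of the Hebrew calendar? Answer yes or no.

Hebrew year 5071 is year 17 of its 19-year Metonic cycle; leap years are at positions 3, 6, 8, 11, 14, 17, 19, so it is a leap year (13 months).

yes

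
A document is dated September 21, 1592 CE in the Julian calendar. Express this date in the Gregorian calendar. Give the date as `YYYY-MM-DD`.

1592-10-01

The Julian–Gregorian offset here is 10 days (Julian trailing).
21 September 1592 Julian + 10 days → 1 October 1592 Gregorian.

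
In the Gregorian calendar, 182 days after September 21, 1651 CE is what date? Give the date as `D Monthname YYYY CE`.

Counting 182 days forward from JDN 2324339 reaches JDN 2324521, which is 21 March 1652 CE.

21 March 1652 CE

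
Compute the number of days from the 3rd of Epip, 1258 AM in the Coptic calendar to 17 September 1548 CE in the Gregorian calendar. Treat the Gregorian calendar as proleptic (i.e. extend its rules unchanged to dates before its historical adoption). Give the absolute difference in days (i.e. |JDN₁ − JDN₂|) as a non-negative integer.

2264

First date → JDN 2284451; second date → JDN 2286715.
The interval is |2284451 − 2286715| = 2264 days.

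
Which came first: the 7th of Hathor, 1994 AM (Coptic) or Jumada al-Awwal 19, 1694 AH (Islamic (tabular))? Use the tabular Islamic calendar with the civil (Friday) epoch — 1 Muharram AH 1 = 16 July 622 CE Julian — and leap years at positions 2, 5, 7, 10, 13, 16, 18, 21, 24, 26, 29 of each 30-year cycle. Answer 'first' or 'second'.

second

Converting both to JDN: 2553039 vs 2548519; the smaller is the second.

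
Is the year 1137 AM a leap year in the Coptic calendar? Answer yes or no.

no

1137 mod 4 = 1; in the Coptic calendar a year is leap when year mod 4 = 3, so it is a common year.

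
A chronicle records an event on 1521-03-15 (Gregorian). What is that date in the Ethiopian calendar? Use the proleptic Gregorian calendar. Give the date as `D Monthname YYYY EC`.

9 Megabit 1513 EC

Both dates share Julian Day Number 2276667; in the Ethiopian calendar that is 9 Megabit 1513 EC.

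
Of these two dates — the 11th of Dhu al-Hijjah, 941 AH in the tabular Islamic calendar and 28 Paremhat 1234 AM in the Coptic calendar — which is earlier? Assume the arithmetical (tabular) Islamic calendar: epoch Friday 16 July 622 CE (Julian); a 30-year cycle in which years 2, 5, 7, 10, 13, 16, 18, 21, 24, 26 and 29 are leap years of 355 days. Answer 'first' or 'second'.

Converting both to JDN: 2281880 vs 2275590; the smaller is the second.

second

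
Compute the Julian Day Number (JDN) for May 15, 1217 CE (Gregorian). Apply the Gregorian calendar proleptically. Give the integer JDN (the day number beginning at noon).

2165695

JDN 2299161 is 15 October 1582 CE (Gregorian); the target day is −133466 days from there, so JDN = 2165695.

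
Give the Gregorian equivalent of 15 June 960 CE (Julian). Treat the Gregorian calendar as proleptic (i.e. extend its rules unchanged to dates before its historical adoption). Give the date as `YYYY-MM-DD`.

The Julian–Gregorian offset here is 5 days (Julian trailing).
15 June 960 Julian + 5 days → 20 June 960 Gregorian.

0960-06-20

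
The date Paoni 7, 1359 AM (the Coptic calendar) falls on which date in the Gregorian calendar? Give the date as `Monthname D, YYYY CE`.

June 11, 1643 CE

Julian Day Number of the source date = 2321315.
Converting JDN 2321315 to the Gregorian calendar gives 11 June 1643 CE.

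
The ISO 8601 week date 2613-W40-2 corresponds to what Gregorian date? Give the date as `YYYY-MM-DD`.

2613-10-05

ISO week 1 of 2613 is the week containing the first Thursday of 2613.
Week 40, day 2 (Tuesday) lands on 2613-10-05.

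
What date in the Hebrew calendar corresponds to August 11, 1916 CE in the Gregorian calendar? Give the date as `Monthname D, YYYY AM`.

Both dates share Julian Day Number 2421087; in the Hebrew calendar that is 12 Av 5676 AM.

Av 12, 5676 AM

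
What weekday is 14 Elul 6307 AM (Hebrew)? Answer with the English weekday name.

Equivalently 31 August 2547 Gregorian, JDN 2651575.
Since JDN mod 7 = 3 (0 = Monday), the day is Thursday.

Thursday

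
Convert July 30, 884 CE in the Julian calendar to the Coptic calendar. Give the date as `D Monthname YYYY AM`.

6 Mesori 600 AM

Julian Day Number of the source date = 2044150.
Converting JDN 2044150 to the Coptic calendar gives 6 Mesori 600 AM.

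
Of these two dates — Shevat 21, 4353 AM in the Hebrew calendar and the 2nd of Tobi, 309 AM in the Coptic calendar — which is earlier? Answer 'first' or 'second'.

second

First date → JDN 1937681; second date → JDN 1937648.
JDN 1937648 < JDN 1937681, so the second date is earlier.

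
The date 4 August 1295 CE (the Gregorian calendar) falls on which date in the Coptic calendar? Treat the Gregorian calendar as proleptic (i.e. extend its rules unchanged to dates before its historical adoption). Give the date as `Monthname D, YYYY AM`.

Mesori 4, 1011 AM

Julian Day Number of the source date = 2194265.
Converting JDN 2194265 to the Coptic calendar gives 4 Mesori 1011 AM.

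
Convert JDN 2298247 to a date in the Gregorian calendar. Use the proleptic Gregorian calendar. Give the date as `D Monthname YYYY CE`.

JDN 2451545 is 1 Jan 2000; 2298247 is −153298 days from there.

14 April 1580 CE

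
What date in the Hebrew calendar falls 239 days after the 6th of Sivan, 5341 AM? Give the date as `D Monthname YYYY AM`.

Counting 239 days forward from JDN 2298646 reaches JDN 2298885, which is 9 Shevat 5342 AM.

9 Shevat 5342 AM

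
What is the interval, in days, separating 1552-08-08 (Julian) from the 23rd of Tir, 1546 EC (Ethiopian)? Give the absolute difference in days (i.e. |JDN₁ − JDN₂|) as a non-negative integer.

First date → JDN 2288146; second date → JDN 2288674.
The interval is |2288146 − 2288674| = 528 days.

528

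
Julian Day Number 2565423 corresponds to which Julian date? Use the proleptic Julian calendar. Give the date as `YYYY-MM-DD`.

2311-09-30

JDN 2565423 is 16 October 2311 in the Gregorian calendar.
In the Julian calendar that day is 2311-09-30.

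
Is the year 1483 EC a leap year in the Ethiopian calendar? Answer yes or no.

yes

1483 mod 4 = 3; in the Ethiopian calendar a year is leap when year mod 4 = 3, so it is a leap year.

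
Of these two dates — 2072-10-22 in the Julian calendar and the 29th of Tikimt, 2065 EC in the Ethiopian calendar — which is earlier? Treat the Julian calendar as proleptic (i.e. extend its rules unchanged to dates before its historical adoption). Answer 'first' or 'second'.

First date → JDN 2478151; second date → JDN 2478155.
JDN 2478151 < JDN 2478155, so the first date is earlier.

first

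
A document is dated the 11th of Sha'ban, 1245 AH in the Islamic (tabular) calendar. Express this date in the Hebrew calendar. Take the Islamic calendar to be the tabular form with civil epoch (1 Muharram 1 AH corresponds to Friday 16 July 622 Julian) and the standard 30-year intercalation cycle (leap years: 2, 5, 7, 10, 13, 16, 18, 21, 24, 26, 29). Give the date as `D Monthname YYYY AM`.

Both dates share Julian Day Number 2389489; in the Hebrew calendar that is 12 Shevat 5590 AM.

12 Shevat 5590 AM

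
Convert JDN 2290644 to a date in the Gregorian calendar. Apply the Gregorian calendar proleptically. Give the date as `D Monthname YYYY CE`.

21 June 1559 CE

Counting from JDN 2299161 = 15 Oct 1582 gives an offset of -8517 days.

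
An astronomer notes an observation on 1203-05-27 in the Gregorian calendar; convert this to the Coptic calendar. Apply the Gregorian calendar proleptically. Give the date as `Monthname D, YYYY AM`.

Julian Day Number of the source date = 2160593.
Converting JDN 2160593 to the Coptic calendar gives 25 Pashons 919 AM.

Pashons 25, 919 AM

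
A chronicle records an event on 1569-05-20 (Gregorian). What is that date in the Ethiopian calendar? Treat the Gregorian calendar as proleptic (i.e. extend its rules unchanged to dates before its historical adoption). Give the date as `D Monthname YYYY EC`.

15 Ginbot 1561 EC

Both dates share Julian Day Number 2294265; in the Ethiopian calendar that is 15 Ginbot 1561 EC.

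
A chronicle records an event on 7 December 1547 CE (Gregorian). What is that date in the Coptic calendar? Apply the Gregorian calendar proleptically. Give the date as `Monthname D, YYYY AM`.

Hathor 30, 1264 AM

Julian Day Number of the source date = 2286430.
Converting JDN 2286430 to the Coptic calendar gives 30 Hathor 1264 AM.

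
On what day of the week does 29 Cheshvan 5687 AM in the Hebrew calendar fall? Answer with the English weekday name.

Equivalently 6 November 1926 Gregorian, JDN 2424826.
Since JDN mod 7 = 5 (0 = Monday), the day is Saturday.

Saturday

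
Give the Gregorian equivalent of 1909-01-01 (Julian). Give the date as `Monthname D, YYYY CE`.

January 14, 1909 CE

For dates in this range the Gregorian date is 13 days ahead of the Julian.
1 January 1909 Julian + 13 days → 14 January 1909 Gregorian.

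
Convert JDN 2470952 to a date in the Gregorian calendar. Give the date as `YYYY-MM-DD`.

2053-02-18

JDN 2451545 is 1 Jan 2000; 2470952 is +19407 days from there.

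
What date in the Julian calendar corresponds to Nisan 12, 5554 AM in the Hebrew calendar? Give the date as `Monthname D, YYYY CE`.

Julian Day Number of the source date = 2376407.
Converting JDN 2376407 to the Julian calendar gives 1 April 1794 CE.

April 1, 1794 CE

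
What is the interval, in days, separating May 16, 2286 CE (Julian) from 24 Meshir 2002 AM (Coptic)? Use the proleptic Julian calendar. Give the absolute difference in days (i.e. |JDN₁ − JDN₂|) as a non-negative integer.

87

First date → JDN 2556155; second date → JDN 2556068.
The interval is |2556155 − 2556068| = 87 days.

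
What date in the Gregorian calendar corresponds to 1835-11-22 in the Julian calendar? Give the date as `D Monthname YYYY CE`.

For dates in this range the Gregorian date is 12 days ahead of the Julian.
22 November 1835 Julian + 12 days → 4 December 1835 Gregorian.

4 December 1835 CE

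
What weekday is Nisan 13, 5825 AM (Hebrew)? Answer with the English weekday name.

Sunday

This is JDN 2475395 (19 April 2065 Gregorian).
Since JDN mod 7 = 6 (0 = Monday), the day is Sunday.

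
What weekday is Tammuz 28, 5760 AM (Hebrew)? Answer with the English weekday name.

Monday

This is JDN 2451757 (31 July 2000 Gregorian).
JDN 2451757 mod 7 = 0, and JDN 0 was a Monday, so this is a Monday.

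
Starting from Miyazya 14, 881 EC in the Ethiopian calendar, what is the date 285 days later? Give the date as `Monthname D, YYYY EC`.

JDN of Miyazya 14, 881 EC = 2045864.
2045864 + 285 = 2046149.
JDN 2046149 in the Ethiopian calendar is Tir 24, 882 EC.

Tir 24, 882 EC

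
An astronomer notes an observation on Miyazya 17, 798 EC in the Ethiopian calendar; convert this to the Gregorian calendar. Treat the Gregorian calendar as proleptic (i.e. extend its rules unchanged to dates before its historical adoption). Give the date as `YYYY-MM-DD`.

Julian Day Number of the source date = 2015551.
Converting JDN 2015551 to the Gregorian calendar gives 16 April 806 CE.

0806-04-16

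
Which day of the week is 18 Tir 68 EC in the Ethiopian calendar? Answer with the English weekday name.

Equivalently 12 January 76 Gregorian, JDN 1748830.
1748830 ≡ 6 (mod 7); counting from Monday = 0 gives Sunday.

Sunday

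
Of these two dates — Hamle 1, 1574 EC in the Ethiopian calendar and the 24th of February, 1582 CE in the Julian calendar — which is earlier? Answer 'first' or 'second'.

second

The two dates have Julian Day Numbers 2299059 and 2298938 respectively.
Since 2298938 < 2299059, the second date comes first.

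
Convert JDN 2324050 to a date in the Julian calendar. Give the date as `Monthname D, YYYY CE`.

JDN 2324050 is 6 December 1650 in the Gregorian calendar.
In the Julian calendar that day is November 26, 1650 CE.

November 26, 1650 CE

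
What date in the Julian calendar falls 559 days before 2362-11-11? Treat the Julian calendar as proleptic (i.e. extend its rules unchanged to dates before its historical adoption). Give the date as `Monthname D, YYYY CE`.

May 1, 2361 CE

Counting 559 days back from JDN 2584093 reaches JDN 2583534, which is May 1, 2361 CE.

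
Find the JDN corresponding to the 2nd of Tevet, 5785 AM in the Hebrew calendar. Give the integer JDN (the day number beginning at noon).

2460678

In the Gregorian calendar the same day is 2 January 2025.
JDN 2299161 is 15 October 1582 CE (Gregorian); the target day is +161517 days from there, so JDN = 2460678.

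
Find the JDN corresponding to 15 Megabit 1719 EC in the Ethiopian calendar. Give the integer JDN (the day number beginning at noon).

2351914

Equivalently 22 March 1727 (Gregorian).
JDN 2400001 is 17 November 1858 CE (Gregorian), MJD 0; the target day is −48087 days from there, so JDN = 2351914.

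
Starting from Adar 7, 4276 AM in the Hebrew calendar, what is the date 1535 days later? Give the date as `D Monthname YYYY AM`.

7 Sivan 4280 AM

The starting date is JDN 1909582; 1909582 + 1535 = 1911117.
JDN 1911117 corresponds to 7 Sivan 4280 AM.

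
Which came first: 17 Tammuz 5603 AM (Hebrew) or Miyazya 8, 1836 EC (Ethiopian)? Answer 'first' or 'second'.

first

Converting both to JDN: 2394397 vs 2394672; the smaller is the first.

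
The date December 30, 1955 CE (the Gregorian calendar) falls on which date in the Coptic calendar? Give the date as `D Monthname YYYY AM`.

20 Koiak 1672 AM

Both dates share Julian Day Number 2435472; in the Coptic calendar that is 20 Koiak 1672 AM.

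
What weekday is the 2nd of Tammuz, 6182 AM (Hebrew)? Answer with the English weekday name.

Wednesday

This is JDN 2605850 (22 June 2422 Gregorian).
2605850 ≡ 2 (mod 7); counting from Monday = 0 gives Wednesday.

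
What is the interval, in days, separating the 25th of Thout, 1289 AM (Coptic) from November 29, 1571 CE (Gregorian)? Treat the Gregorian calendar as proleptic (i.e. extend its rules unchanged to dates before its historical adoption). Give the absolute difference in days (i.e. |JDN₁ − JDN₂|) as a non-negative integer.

First date → JDN 2295496; second date → JDN 2295188.
The interval is |2295496 − 2295188| = 308 days.

308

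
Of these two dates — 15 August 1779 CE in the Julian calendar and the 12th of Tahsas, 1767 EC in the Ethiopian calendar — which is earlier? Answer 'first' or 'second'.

The two dates have Julian Day Numbers 2371064 and 2369353 respectively.
Since 2369353 < 2371064, the second date comes first.

second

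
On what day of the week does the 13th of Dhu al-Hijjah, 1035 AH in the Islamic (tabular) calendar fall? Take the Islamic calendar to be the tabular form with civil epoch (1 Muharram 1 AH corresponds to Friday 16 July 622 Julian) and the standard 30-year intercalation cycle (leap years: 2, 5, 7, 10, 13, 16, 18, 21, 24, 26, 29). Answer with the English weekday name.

Equivalently 5 September 1626 Gregorian, JDN 2315192.
Since JDN mod 7 = 5 (0 = Monday), the day is Saturday.

Saturday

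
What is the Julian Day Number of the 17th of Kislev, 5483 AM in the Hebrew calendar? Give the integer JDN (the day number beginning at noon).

Equivalently 26 November 1722 (Gregorian).
JDN 2400001 is 17 November 1858 CE (Gregorian), MJD 0; the target day is −49664 days from there, so JDN = 2350337.

2350337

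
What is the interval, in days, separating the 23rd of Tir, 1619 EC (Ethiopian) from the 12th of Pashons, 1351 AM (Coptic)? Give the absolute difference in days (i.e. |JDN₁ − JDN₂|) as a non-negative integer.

JDN of the first date = 2315337.
JDN of the second date = 2318368.
|2318368 − 2315337| = 3031.

3031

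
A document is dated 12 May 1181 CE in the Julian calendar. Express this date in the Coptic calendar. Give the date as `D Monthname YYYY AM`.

17 Pashons 897 AM

Julian Day Number of the source date = 2152550.
Converting JDN 2152550 to the Coptic calendar gives 17 Pashons 897 AM.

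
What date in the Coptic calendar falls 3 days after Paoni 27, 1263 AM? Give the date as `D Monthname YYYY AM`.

30 Paoni 1263 AM

JDN of Paoni 27, 1263 AM = 2286271.
2286271 + 3 = 2286274.
JDN 2286274 in the Coptic calendar is 30 Paoni 1263 AM.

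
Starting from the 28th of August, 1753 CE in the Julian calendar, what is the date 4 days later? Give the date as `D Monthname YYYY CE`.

1 September 1753 CE

Counting 4 days forward from JDN 2361581 reaches JDN 2361585, which is 1 September 1753 CE.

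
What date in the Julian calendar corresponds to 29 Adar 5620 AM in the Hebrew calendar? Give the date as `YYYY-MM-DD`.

1860-03-11

The source date corresponds to 23 March 1860 in the Gregorian calendar (JDN 2400493).
That day falls on 11 March 1860 CE in the Julian calendar.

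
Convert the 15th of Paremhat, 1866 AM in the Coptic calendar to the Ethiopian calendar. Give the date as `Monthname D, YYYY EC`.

The source date corresponds to 25 March 2150 in the Gregorian calendar (JDN 2506415).
That day falls on 15 Megabit 2142 EC in the Ethiopian calendar.

Megabit 15, 2142 EC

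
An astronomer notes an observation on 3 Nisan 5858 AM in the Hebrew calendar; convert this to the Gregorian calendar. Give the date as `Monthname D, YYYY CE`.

April 5, 2098 CE

Julian Day Number of the source date = 2487434.
Converting JDN 2487434 to the Gregorian calendar gives 5 April 2098 CE.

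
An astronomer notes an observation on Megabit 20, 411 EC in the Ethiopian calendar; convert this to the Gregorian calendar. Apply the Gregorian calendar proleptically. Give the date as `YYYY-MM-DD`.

0419-03-17

Julian Day Number of the source date = 1874172.
Converting JDN 1874172 to the Gregorian calendar gives 17 March 419 CE.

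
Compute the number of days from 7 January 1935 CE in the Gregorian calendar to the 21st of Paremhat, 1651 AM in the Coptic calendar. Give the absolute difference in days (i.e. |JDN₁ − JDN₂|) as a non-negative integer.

82

JDN of the first date = 2427810.
JDN of the second date = 2427892.
|2427892 − 2427810| = 82.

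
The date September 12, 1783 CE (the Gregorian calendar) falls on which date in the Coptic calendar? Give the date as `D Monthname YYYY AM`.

Julian Day Number of the source date = 2372542.
Converting JDN 2372542 to the Coptic calendar gives 3 Thout 1500 AM.

3 Thout 1500 AM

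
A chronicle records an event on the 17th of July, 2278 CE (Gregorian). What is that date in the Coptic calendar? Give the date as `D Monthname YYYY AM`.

Both dates share Julian Day Number 2553280; in the Coptic calendar that is 8 Epip 1994 AM.

8 Epip 1994 AM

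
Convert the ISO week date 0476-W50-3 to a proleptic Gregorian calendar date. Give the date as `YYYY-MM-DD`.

ISO week 1 of 476 is the week containing the first Thursday of 476.
Week 50, day 3 (Wednesday) lands on 0476-12-09.

0476-12-09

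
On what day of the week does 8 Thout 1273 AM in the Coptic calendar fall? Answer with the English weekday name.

Equivalently 15 September 1556 Gregorian, JDN 2289635.
2289635 ≡ 5 (mod 7); counting from Monday = 0 gives Saturday.

Saturday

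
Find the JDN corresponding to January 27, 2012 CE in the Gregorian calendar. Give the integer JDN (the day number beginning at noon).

2455954

JDN 2299161 is 15 October 1582 CE (Gregorian); the target day is +156793 days from there, so JDN = 2455954.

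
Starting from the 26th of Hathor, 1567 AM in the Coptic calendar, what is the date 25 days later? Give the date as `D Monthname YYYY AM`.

The starting date is JDN 2397096; 2397096 + 25 = 2397121.
JDN 2397121 corresponds to 21 Koiak 1567 AM.

21 Koiak 1567 AM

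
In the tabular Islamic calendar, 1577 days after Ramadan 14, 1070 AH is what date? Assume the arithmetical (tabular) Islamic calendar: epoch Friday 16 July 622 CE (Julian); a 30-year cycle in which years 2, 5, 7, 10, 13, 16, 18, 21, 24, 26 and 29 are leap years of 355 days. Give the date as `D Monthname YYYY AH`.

25 Safar 1075 AH

JDN of Ramadan 14, 1070 AH = 2327507.
2327507 + 1577 = 2329084.
JDN 2329084 in the tabular Islamic calendar is 25 Safar 1075 AH.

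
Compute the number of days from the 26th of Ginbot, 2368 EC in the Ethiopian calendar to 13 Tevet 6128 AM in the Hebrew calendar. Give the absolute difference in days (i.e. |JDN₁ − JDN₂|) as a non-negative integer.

3075

JDN of the first date = 2589033.
JDN of the second date = 2585958.
|2585958 − 2589033| = 3075.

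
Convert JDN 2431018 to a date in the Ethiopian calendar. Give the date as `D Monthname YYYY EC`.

The Gregorian equivalent of JDN 2431018 is 20 October 1943.
In the Ethiopian calendar that day is 9 Tikimt 1936 EC.

9 Tikimt 1936 EC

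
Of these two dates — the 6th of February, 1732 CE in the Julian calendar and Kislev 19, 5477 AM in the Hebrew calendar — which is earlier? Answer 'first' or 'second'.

First date → JDN 2353707; second date → JDN 2348153.
JDN 2348153 < JDN 2353707, so the second date is earlier.

second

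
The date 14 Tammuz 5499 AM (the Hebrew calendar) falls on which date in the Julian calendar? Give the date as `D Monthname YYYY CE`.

9 July 1739 CE

The source date corresponds to 20 July 1739 in the Gregorian calendar (JDN 2356417).
That day falls on 9 July 1739 CE in the Julian calendar.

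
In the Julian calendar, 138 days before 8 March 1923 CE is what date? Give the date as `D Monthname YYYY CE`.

21 October 1922 CE

The starting date is JDN 2423500; 2423500 − 138 = 2423362.
JDN 2423362 corresponds to 21 October 1922 CE.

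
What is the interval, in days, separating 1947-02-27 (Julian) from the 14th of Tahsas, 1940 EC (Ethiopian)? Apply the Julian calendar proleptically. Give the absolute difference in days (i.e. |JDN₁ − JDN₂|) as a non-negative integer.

First date → JDN 2432257; second date → JDN 2432544.
The interval is |2432257 − 2432544| = 287 days.

287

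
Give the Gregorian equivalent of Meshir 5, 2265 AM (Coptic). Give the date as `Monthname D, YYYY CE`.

Julian Day Number of the source date = 2652110.
Converting JDN 2652110 to the Gregorian calendar gives 16 February 2549 CE.

February 16, 2549 CE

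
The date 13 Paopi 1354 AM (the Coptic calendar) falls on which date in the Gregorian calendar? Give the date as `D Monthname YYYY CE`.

20 October 1637 CE

Julian Day Number of the source date = 2319255.
Converting JDN 2319255 to the Gregorian calendar gives 20 October 1637 CE.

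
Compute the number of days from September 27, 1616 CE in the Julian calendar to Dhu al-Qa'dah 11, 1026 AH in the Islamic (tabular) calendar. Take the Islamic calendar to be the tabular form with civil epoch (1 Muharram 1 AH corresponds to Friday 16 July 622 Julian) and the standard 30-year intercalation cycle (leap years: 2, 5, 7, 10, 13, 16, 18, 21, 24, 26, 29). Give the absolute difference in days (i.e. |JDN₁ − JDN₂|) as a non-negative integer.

399

JDN of the first date = 2311572.
JDN of the second date = 2311971.
|2311971 − 2311572| = 399.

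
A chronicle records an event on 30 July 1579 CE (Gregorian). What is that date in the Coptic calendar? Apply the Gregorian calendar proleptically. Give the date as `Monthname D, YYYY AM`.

Both dates share Julian Day Number 2297988; in the Coptic calendar that is 26 Epip 1295 AM.

Epip 26, 1295 AM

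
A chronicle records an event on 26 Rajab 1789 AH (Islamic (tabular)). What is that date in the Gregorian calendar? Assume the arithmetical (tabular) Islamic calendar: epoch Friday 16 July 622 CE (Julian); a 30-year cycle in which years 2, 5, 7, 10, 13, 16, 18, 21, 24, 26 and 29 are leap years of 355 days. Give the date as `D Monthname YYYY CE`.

10 November 2357 CE

Julian Day Number of the source date = 2582250.
Converting JDN 2582250 to the Gregorian calendar gives 10 November 2357 CE.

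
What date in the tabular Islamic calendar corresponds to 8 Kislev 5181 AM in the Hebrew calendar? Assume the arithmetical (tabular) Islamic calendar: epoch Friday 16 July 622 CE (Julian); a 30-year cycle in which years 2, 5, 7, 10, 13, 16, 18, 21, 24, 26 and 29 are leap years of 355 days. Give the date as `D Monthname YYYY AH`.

8 Dhu al-Qa'dah 823 AH

The source date corresponds to 23 November 1420 in the proleptic Gregorian calendar (JDN 2240031).
That day falls on 8 Dhu al-Qa'dah 823 AH in the tabular Islamic calendar.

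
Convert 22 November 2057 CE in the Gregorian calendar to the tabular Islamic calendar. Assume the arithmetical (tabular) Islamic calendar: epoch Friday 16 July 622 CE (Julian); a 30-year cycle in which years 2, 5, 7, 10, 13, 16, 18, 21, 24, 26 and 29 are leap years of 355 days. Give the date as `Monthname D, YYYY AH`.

Both dates share Julian Day Number 2472690; in the tabular Islamic calendar that is 25 Jumada al-Awwal 1480 AH.

Jumada al-Awwal 25, 1480 AH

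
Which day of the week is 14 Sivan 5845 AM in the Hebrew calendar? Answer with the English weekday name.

In the Gregorian calendar this is 7 June 2085 (JDN 2482749).
2482749 ≡ 3 (mod 7); counting from Monday = 0 gives Thursday.

Thursday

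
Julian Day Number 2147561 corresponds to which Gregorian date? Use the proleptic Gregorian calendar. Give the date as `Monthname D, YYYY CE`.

September 21, 1167 CE

JDN 2451545 is 1 Jan 2000; 2147561 is −303984 days from there.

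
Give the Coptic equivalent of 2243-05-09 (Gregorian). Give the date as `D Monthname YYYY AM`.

29 Parmouti 1959 AM

Both dates share Julian Day Number 2540427; in the Coptic calendar that is 29 Parmouti 1959 AM.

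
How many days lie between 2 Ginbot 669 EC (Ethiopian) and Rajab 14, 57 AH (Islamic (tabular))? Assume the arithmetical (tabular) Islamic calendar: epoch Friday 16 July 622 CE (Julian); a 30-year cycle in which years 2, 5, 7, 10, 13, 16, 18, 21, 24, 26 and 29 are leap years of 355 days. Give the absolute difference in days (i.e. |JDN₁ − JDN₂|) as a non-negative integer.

26

First date → JDN 1968449; second date → JDN 1968475.
The interval is |1968449 − 1968475| = 26 days.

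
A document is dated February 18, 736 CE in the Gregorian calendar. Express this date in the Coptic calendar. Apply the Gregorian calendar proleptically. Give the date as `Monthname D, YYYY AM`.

Both dates share Julian Day Number 1989926; in the Coptic calendar that is 19 Meshir 452 AM.

Meshir 19, 452 AM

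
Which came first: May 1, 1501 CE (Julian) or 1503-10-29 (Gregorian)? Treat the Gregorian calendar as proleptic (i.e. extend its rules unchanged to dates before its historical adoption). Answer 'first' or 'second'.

first

First date → JDN 2269419; second date → JDN 2270320.
JDN 2269419 < JDN 2270320, so the first date is earlier.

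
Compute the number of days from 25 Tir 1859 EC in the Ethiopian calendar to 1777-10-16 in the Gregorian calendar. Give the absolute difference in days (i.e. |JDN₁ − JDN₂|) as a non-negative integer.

32614

First date → JDN 2402999; second date → JDN 2370385.
The interval is |2402999 − 2370385| = 32614 days.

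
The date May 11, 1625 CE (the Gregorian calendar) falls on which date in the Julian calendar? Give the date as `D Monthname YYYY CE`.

1 May 1625 CE

For dates in this range the Gregorian date is 10 days ahead of the Julian.
11 May 1625 Gregorian − 10 days → 1 May 1625 Julian.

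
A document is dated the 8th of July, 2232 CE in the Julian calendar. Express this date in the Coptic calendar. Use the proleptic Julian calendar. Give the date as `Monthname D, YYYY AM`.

Epip 14, 1948 AM

Julian Day Number of the source date = 2536485.
Converting JDN 2536485 to the Coptic calendar gives 14 Epip 1948 AM.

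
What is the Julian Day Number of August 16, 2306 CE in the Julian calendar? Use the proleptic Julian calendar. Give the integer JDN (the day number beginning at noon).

2563552

In the Gregorian calendar the same day is 1 September 2306.
JDN 2299161 is 15 October 1582 CE (Gregorian); the target day is +264391 days from there, so JDN = 2563552.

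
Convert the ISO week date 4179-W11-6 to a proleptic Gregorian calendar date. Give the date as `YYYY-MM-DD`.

4179-03-20

ISO week 1 of 4179 is the week containing the first Thursday of 4179.
Week 11, day 6 (Saturday) lands on 4179-03-20.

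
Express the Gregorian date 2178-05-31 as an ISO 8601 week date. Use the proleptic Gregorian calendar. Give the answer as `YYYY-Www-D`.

The weekday is Sunday (ISO weekday 7).
That Sunday belongs to ISO week 22 of ISO year 2178.

2178-W22-7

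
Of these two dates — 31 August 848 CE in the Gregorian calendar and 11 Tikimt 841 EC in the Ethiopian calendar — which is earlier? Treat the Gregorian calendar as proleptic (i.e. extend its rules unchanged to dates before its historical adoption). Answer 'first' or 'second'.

First date → JDN 2031029; second date → JDN 2031071.
JDN 2031029 < JDN 2031071, so the first date is earlier.

first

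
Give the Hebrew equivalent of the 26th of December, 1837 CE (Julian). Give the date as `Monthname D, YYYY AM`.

Tevet 10, 5598 AM

Both dates share Julian Day Number 2392382; in the Hebrew calendar that is 10 Tevet 5598 AM.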